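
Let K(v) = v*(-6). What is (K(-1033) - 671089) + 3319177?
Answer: 2654286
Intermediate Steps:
K(v) = -6*v
(K(-1033) - 671089) + 3319177 = (-6*(-1033) - 671089) + 3319177 = (6198 - 671089) + 3319177 = -664891 + 3319177 = 2654286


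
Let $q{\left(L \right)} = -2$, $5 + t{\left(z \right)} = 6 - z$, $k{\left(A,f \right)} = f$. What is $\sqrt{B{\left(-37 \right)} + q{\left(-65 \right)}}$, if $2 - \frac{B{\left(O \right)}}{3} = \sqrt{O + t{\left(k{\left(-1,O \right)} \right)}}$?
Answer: $1$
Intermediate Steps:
$t{\left(z \right)} = 1 - z$ ($t{\left(z \right)} = -5 - \left(-6 + z\right) = 1 - z$)
$B{\left(O \right)} = 3$ ($B{\left(O \right)} = 6 - 3 \sqrt{O - \left(-1 + O\right)} = 6 - 3 \sqrt{1} = 6 - 3 = 3$)
$\sqrt{B{\left(-37 \right)} + q{\left(-65 \right)}} = \sqrt{3 - 2} = \sqrt{1} = 1$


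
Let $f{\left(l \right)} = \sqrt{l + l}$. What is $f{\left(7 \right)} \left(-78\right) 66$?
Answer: $- 5148 \sqrt{14} \approx -19262.0$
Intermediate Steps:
$f{\left(l \right)} = \sqrt{2} \sqrt{l}$ ($f{\left(l \right)} = \sqrt{2 l} = \sqrt{2} \sqrt{l}$)
$f{\left(7 \right)} \left(-78\right) 66 = \sqrt{2} \sqrt{7} \left(-78\right) 66 = \sqrt{14} \left(-78\right) 66 = - 78 \sqrt{14} \cdot 66 = - 5148 \sqrt{14}$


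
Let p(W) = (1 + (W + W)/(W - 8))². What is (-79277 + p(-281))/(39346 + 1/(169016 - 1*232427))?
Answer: -419816971625676/208382322970805 ≈ -2.0146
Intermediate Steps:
p(W) = (1 + 2*W/(-8 + W))² (p(W) = (1 + (2*W)/(-8 + W))² = (1 + 2*W/(-8 + W))²)
(-79277 + p(-281))/(39346 + 1/(169016 - 1*232427)) = (-79277 + (-8 + 3*(-281))²/(-8 - 281)²)/(39346 + 1/(169016 - 1*232427)) = (-79277 + (-8 - 843)²/(-289)²)/(39346 + 1/(169016 - 232427)) = (-79277 + (1/83521)*(-851)²)/(39346 + 1/(-63411)) = (-79277 + (1/83521)*724201)/(39346 - 1/63411) = (-79277 + 724201/83521)/(2494969205/63411) = -6620570116/83521*63411/2494969205 = -419816971625676/208382322970805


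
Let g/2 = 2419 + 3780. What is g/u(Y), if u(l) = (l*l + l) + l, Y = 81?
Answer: 12398/6723 ≈ 1.8441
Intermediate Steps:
u(l) = l² + 2*l (u(l) = (l² + l) + l = (l + l²) + l = l² + 2*l)
g = 12398 (g = 2*(2419 + 3780) = 2*6199 = 12398)
g/u(Y) = 12398/((81*(2 + 81))) = 12398/((81*83)) = 12398/6723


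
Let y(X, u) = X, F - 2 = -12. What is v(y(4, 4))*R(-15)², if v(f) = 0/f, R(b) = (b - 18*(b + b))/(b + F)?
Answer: 0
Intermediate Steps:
F = -10 (F = 2 - 12 = -10)
R(b) = -35*b/(-10 + b) (R(b) = (b - 18*(b + b))/(b - 10) = (b - 36*b)/(-10 + b) = (-35*b)/(-10 + b) = -35*b/(-10 + b))
v(f) = 0
v(y(4, 4))*R(-15)² = 0*(-35*(-15)/(-10 - 15))² = 0*(-35*(-15)/(-25))² = 0*(-35*(-15)*(-1/25))² = 0*(-21)² = 0*441 = 0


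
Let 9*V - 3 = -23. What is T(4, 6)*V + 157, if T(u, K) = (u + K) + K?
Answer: 1093/9 ≈ 121.44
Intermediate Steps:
V = -20/9 (V = ⅓ + (⅑)*(-23) = ⅓ - 23/9 = -20/9 ≈ -2.2222)
T(u, K) = u + 2*K (T(u, K) = (K + u) + K = u + 2*K)
T(4, 6)*V + 157 = (4 + 2*6)*(-20/9) + 157 = (4 + 12)*(-20/9) + 157 = 16*(-20/9) + 157 = -320/9 + 157 = 1093/9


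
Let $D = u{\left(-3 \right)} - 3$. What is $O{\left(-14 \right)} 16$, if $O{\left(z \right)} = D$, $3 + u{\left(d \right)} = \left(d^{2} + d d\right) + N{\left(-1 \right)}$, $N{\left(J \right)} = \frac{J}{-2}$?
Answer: $200$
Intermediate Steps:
$N{\left(J \right)} = - \frac{J}{2}$ ($N{\left(J \right)} = J \left(- \frac{1}{2}\right) = - \frac{J}{2}$)
$u{\left(d \right)} = - \frac{5}{2} + 2 d^{2}$ ($u{\left(d \right)} = -3 - \left(- \frac{1}{2} - d^{2} - d d\right) = -3 + \left(\left(d^{2} + d^{2}\right) + \frac{1}{2}\right) = -3 + \left(2 d^{2} + \frac{1}{2}\right) = -3 + \left(\frac{1}{2} + 2 d^{2}\right) = - \frac{5}{2} + 2 d^{2}$)
$D = \frac{25}{2}$ ($D = \left(- \frac{5}{2} + 2 \left(-3\right)^{2}\right) - 3 = \left(- \frac{5}{2} + 2 \cdot 9\right) - 3 = \left(- \frac{5}{2} + 18\right) - 3 = \frac{31}{2} - 3 = \frac{25}{2} \approx 12.5$)
$O{\left(z \right)} = \frac{25}{2}$
$O{\left(-14 \right)} 16 = \frac{25}{2} \cdot 16 = 200$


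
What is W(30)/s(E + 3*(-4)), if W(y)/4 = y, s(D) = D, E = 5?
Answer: -120/7 ≈ -17.143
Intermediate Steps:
W(y) = 4*y
W(30)/s(E + 3*(-4)) = (4*30)/(5 + 3*(-4)) = 120/(5 - 12) = 120/(-7) = 120*(-⅐) = -120/7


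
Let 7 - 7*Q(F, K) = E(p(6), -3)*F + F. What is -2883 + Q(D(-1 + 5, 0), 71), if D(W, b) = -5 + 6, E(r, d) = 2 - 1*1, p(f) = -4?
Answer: -20176/7 ≈ -2882.3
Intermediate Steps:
E(r, d) = 1 (E(r, d) = 2 - 1 = 1)
D(W, b) = 1
Q(F, K) = 1 - 2*F/7 (Q(F, K) = 1 - (1*F + F)/7 = 1 - (F + F)/7 = 1 - 2*F/7)
-2883 + Q(D(-1 + 5, 0), 71) = -2883 + (1 - 2/7*1) = -2883 + (1 - 2/7) = -2883 + 5/7 = -20176/7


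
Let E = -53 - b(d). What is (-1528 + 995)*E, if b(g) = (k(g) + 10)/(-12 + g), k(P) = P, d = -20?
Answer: 454649/16 ≈ 28416.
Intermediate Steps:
b(g) = (10 + g)/(-12 + g) (b(g) = (g + 10)/(-12 + g) = (10 + g)/(-12 + g))
E = -853/16 (E = -53 - (10 - 20)/(-12 - 20) = -53 - (-10)/(-32) = -53 - (-1)*(-10)/32 = -53 - 1*5/16 = -53 - 5/16 = -853/16 ≈ -53.313)
(-1528 + 995)*E = (-1528 + 995)*(-853/16) = -533*(-853/16) = 454649/16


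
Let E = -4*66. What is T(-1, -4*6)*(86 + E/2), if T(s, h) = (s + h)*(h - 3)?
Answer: -31050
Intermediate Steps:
T(s, h) = (-3 + h)*(h + s) (T(s, h) = (h + s)*(-3 + h) = (-3 + h)*(h + s))
E = -264
T(-1, -4*6)*(86 + E/2) = ((-4*6)² - (-12)*6 - 3*(-1) - 4*6*(-1))*(86 - 264/2) = ((-24)² - 3*(-24) + 3 - 24*(-1))*(86 - 264*½) = (576 + 72 + 3 + 24)*(86 - 132) = 675*(-46) = -31050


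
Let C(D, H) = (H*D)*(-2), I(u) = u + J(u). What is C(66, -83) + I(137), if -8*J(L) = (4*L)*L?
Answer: 3417/2 ≈ 1708.5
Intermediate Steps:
J(L) = -L²/2 (J(L) = -4*L*L/8 = -L²/2)
I(u) = u - u²/2
C(D, H) = -2*D*H (C(D, H) = (D*H)*(-2) = -2*D*H)
C(66, -83) + I(137) = -2*66*(-83) + (½)*137*(2 - 1*137) = 10956 + (½)*137*(2 - 137) = 10956 + (½)*137*(-135) = 10956 - 18495/2 = 3417/2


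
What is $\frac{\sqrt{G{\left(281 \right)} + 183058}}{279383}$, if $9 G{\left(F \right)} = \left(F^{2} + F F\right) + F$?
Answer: $\frac{5 \sqrt{72229}}{838149} \approx 0.0016033$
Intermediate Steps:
$G{\left(F \right)} = \frac{F}{9} + \frac{2 F^{2}}{9}$ ($G{\left(F \right)} = \frac{\left(F^{2} + F F\right) + F}{9} = \frac{\left(F^{2} + F^{2}\right) + F}{9} = \frac{2 F^{2} + F}{9} = \frac{F + 2 F^{2}}{9} = \frac{F}{9} + \frac{2 F^{2}}{9}$)
$\frac{\sqrt{G{\left(281 \right)} + 183058}}{279383} = \frac{\sqrt{\frac{1}{9} \cdot 281 \left(1 + 2 \cdot 281\right) + 183058}}{279383} = \sqrt{\frac{1}{9} \cdot 281 \left(1 + 562\right) + 183058} \cdot \frac{1}{279383} = \sqrt{\frac{1}{9} \cdot 281 \cdot 563 + 183058} \cdot \frac{1}{279383} = \sqrt{\frac{158203}{9} + 183058} \cdot \frac{1}{279383} = \sqrt{\frac{1805725}{9}} \cdot \frac{1}{279383} = \frac{5 \sqrt{72229}}{3} \cdot \frac{1}{279383} = \frac{5 \sqrt{72229}}{838149}$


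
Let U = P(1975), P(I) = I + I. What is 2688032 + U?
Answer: 2691982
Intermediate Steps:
P(I) = 2*I
U = 3950 (U = 2*1975 = 3950)
2688032 + U = 2688032 + 3950 = 2691982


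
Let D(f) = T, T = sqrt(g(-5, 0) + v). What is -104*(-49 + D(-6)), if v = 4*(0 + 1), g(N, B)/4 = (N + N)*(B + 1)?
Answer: 5096 - 624*I ≈ 5096.0 - 624.0*I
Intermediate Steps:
g(N, B) = 8*N*(1 + B) (g(N, B) = 4*((N + N)*(B + 1)) = 4*((2*N)*(1 + B)) = 4*(2*N*(1 + B)) = 8*N*(1 + B))
v = 4 (v = 4*1 = 4)
T = 6*I (T = sqrt(8*(-5)*(1 + 0) + 4) = sqrt(8*(-5)*1 + 4) = sqrt(-40 + 4) = sqrt(-36) = 6*I ≈ 6.0*I)
D(f) = 6*I
-104*(-49 + D(-6)) = -104*(-49 + 6*I) = 5096 - 624*I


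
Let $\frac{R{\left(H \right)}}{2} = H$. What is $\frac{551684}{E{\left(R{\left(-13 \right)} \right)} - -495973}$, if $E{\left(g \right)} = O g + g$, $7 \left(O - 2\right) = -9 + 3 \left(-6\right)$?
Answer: $\frac{3861788}{3471967} \approx 1.1123$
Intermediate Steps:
$R{\left(H \right)} = 2 H$
$O = - \frac{13}{7}$ ($O = 2 + \frac{-9 + 3 \left(-6\right)}{7} = 2 + \frac{-9 - 18}{7} = 2 + \frac{1}{7} \left(-27\right) = 2 - \frac{27}{7} = - \frac{13}{7} \approx -1.8571$)
$E{\left(g \right)} = - \frac{6 g}{7}$ ($E{\left(g \right)} = - \frac{13 g}{7} + g = - \frac{6 g}{7}$)
$\frac{551684}{E{\left(R{\left(-13 \right)} \right)} - -495973} = \frac{551684}{- \frac{6 \cdot 2 \left(-13\right)}{7} - -495973} = \frac{551684}{\left(- \frac{6}{7}\right) \left(-26\right) + 495973} = \frac{551684}{\frac{156}{7} + 495973} = \frac{551684}{\frac{3471967}{7}} = 551684 \cdot \frac{7}{3471967} = \frac{3861788}{3471967}$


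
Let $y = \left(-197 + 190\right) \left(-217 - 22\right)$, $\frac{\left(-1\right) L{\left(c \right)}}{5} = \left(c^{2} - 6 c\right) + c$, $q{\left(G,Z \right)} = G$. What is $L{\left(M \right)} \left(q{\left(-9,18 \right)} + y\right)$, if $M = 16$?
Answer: $-1464320$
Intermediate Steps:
$L{\left(c \right)} = - 5 c^{2} + 25 c$ ($L{\left(c \right)} = - 5 \left(\left(c^{2} - 6 c\right) + c\right) = - 5 \left(c^{2} - 5 c\right) = - 5 c^{2} + 25 c$)
$y = 1673$ ($y = \left(-7\right) \left(-239\right) = 1673$)
$L{\left(M \right)} \left(q{\left(-9,18 \right)} + y\right) = 5 \cdot 16 \left(5 - 16\right) \left(-9 + 1673\right) = 5 \cdot 16 \left(5 - 16\right) 1664 = 5 \cdot 16 \left(-11\right) 1664 = \left(-880\right) 1664 = -1464320$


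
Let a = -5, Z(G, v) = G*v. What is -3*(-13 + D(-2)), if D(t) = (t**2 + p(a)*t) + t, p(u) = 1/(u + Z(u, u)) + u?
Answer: 33/10 ≈ 3.3000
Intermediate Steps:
p(u) = u + 1/(u + u**2) (p(u) = 1/(u + u*u) + u = 1/(u + u**2) + u = u + 1/(u + u**2))
D(t) = t**2 - 79*t/20 (D(t) = (t**2 + ((1 + (-5)**2 + (-5)**3)/((-5)*(1 - 5)))*t) + t = (t**2 + (-1/5*(1 + 25 - 125)/(-4))*t) + t = (t**2 + (-1/5*(-1/4)*(-99))*t) + t = (t**2 - 99*t/20) + t = t**2 - 79*t/20)
-3*(-13 + D(-2)) = -3*(-13 + (1/20)*(-2)*(-79 + 20*(-2))) = -3*(-13 + (1/20)*(-2)*(-79 - 40)) = -3*(-13 + (1/20)*(-2)*(-119)) = -3*(-13 + 119/10) = -3*(-11/10) = 33/10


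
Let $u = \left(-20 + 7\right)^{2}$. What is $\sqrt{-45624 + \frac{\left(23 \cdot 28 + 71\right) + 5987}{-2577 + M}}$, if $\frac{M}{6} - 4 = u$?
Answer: $\frac{i \sqrt{1334218722}}{171} \approx 213.61 i$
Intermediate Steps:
$u = 169$ ($u = \left(-13\right)^{2} = 169$)
$M = 1038$ ($M = 24 + 6 \cdot 169 = 24 + 1014 = 1038$)
$\sqrt{-45624 + \frac{\left(23 \cdot 28 + 71\right) + 5987}{-2577 + M}} = \sqrt{-45624 + \frac{\left(23 \cdot 28 + 71\right) + 5987}{-2577 + 1038}} = \sqrt{-45624 + \frac{\left(644 + 71\right) + 5987}{-1539}} = \sqrt{-45624 + \left(715 + 5987\right) \left(- \frac{1}{1539}\right)} = \sqrt{-45624 + 6702 \left(- \frac{1}{1539}\right)} = \sqrt{-45624 - \frac{2234}{513}} = \sqrt{- \frac{23407346}{513}} = \frac{i \sqrt{1334218722}}{171}$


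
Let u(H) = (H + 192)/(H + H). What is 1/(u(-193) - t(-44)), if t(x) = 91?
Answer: -386/35125 ≈ -0.010989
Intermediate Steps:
u(H) = (192 + H)/(2*H) (u(H) = (192 + H)/((2*H)) = (192 + H)*(1/(2*H)) = (192 + H)/(2*H))
1/(u(-193) - t(-44)) = 1/((1/2)*(192 - 193)/(-193) - 1*91) = 1/((1/2)*(-1/193)*(-1) - 91) = 1/(1/386 - 91) = 1/(-35125/386) = -386/35125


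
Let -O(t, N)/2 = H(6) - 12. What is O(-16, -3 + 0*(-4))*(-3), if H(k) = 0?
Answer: -72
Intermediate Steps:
O(t, N) = 24 (O(t, N) = -2*(0 - 12) = -2*(-12) = 24)
O(-16, -3 + 0*(-4))*(-3) = 24*(-3) = -72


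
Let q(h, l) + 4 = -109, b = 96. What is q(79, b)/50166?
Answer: -113/50166 ≈ -0.0022525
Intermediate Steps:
q(h, l) = -113 (q(h, l) = -4 - 109 = -113)
q(79, b)/50166 = -113/50166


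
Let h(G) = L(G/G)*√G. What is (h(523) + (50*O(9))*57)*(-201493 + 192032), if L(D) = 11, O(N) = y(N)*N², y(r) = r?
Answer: -19656646650 - 104071*√523 ≈ -1.9659e+10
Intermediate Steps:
O(N) = N³ (O(N) = N*N² = N³)
h(G) = 11*√G
(h(523) + (50*O(9))*57)*(-201493 + 192032) = (11*√523 + (50*9³)*57)*(-201493 + 192032) = (11*√523 + (50*729)*57)*(-9461) = (11*√523 + 36450*57)*(-9461) = (11*√523 + 2077650)*(-9461) = (2077650 + 11*√523)*(-9461) = -19656646650 - 104071*√523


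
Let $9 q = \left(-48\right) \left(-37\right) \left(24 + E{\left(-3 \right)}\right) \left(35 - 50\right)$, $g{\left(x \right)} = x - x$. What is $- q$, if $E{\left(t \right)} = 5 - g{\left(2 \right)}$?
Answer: $85840$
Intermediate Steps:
$g{\left(x \right)} = 0$
$E{\left(t \right)} = 5$ ($E{\left(t \right)} = 5 - 0 = 5 + 0 = 5$)
$q = -85840$ ($q = \frac{\left(-48\right) \left(-37\right) \left(24 + 5\right) \left(35 - 50\right)}{9} = \frac{1776 \cdot 29 \left(-15\right)}{9} = \frac{1776 \left(-435\right)}{9} = \frac{1}{9} \left(-772560\right) = -85840$)
$- q = \left(-1\right) \left(-85840\right) = 85840$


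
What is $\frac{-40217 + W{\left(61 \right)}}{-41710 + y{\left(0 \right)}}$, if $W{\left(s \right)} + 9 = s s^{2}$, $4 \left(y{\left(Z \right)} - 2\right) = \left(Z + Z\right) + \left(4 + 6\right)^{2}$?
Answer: $- \frac{186755}{41683} \approx -4.4804$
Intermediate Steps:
$y{\left(Z \right)} = 27 + \frac{Z}{2}$ ($y{\left(Z \right)} = 2 + \frac{\left(Z + Z\right) + \left(4 + 6\right)^{2}}{4} = 2 + \frac{2 Z + 10^{2}}{4} = 2 + \frac{2 Z + 100}{4} = 2 + \frac{100 + 2 Z}{4} = 2 + \left(25 + \frac{Z}{2}\right) = 27 + \frac{Z}{2}$)
$W{\left(s \right)} = -9 + s^{3}$ ($W{\left(s \right)} = -9 + s s^{2} = -9 + s^{3}$)
$\frac{-40217 + W{\left(61 \right)}}{-41710 + y{\left(0 \right)}} = \frac{-40217 - \left(9 - 61^{3}\right)}{-41710 + \left(27 + \frac{1}{2} \cdot 0\right)} = \frac{-40217 + \left(-9 + 226981\right)}{-41710 + \left(27 + 0\right)} = \frac{-40217 + 226972}{-41710 + 27} = \frac{186755}{-41683} = 186755 \left(- \frac{1}{41683}\right) = - \frac{186755}{41683}$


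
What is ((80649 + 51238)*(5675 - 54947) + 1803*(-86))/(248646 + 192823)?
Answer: -6498491322/441469 ≈ -14720.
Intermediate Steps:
((80649 + 51238)*(5675 - 54947) + 1803*(-86))/(248646 + 192823) = (131887*(-49272) - 155058)/441469 = (-6498336264 - 155058)*(1/441469) = -6498491322*1/441469 = -6498491322/441469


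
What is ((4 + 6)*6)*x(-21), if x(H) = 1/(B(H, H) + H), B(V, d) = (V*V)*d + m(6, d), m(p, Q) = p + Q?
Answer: -20/3099 ≈ -0.0064537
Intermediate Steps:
m(p, Q) = Q + p
B(V, d) = 6 + d + d*V² (B(V, d) = (V*V)*d + (d + 6) = V²*d + (6 + d) = d*V² + (6 + d) = 6 + d + d*V²)
x(H) = 1/(6 + H³ + 2*H) (x(H) = 1/((6 + H + H*H²) + H) = 1/((6 + H + H³) + H) = 1/(6 + H³ + 2*H))
((4 + 6)*6)*x(-21) = ((4 + 6)*6)/(6 + (-21)³ + 2*(-21)) = (10*6)/(6 - 9261 - 42) = 60/(-9297) = 60*(-1/9297) = -20/3099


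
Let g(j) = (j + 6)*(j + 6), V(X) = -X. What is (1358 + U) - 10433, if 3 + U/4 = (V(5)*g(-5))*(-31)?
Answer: -8467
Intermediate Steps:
g(j) = (6 + j)² (g(j) = (6 + j)*(6 + j) = (6 + j)²)
U = 608 (U = -12 + 4*(((-1*5)*(6 - 5)²)*(-31)) = -12 + 4*(-5*1²*(-31)) = -12 + 4*(-5*1*(-31)) = -12 + 4*(-5*(-31)) = -12 + 4*155 = -12 + 620 = 608)
(1358 + U) - 10433 = (1358 + 608) - 10433 = 1966 - 10433 = -8467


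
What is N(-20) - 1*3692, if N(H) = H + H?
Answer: -3732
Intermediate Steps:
N(H) = 2*H
N(-20) - 1*3692 = 2*(-20) - 1*3692 = -40 - 3692 = -3732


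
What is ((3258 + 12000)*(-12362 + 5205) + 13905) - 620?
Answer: -109188221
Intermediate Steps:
((3258 + 12000)*(-12362 + 5205) + 13905) - 620 = (15258*(-7157) + 13905) - 620 = (-109201506 + 13905) - 620 = -109187601 - 620 = -109188221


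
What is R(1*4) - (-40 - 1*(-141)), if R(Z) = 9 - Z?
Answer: -96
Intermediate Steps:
R(1*4) - (-40 - 1*(-141)) = (9 - 4) - (-40 - 1*(-141)) = (9 - 1*4) - (-40 + 141) = (9 - 4) - 1*101 = 5 - 101 = -96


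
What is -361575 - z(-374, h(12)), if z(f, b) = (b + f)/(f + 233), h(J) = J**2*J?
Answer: -50980721/141 ≈ -3.6157e+5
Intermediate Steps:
h(J) = J**3
z(f, b) = (b + f)/(233 + f)
-361575 - z(-374, h(12)) = -361575 - (12**3 - 374)/(233 - 374) = -361575 - (1728 - 374)/(-141) = -361575 - (-1)*1354/141 = -361575 - 1*(-1354/141) = -361575 + 1354/141 = -50980721/141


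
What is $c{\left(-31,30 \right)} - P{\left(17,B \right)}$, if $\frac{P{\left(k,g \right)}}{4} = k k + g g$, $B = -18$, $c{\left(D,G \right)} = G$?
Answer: $-2422$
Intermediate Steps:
$P{\left(k,g \right)} = 4 g^{2} + 4 k^{2}$ ($P{\left(k,g \right)} = 4 \left(k k + g g\right) = 4 \left(k^{2} + g^{2}\right) = 4 \left(g^{2} + k^{2}\right) = 4 g^{2} + 4 k^{2}$)
$c{\left(-31,30 \right)} - P{\left(17,B \right)} = 30 - \left(4 \left(-18\right)^{2} + 4 \cdot 17^{2}\right) = 30 - \left(4 \cdot 324 + 4 \cdot 289\right) = 30 - \left(1296 + 1156\right) = 30 - 2452 = -2422$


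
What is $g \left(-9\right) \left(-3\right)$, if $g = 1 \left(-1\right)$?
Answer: $-27$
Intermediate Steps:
$g = -1$
$g \left(-9\right) \left(-3\right) = \left(-1\right) \left(-9\right) \left(-3\right) = 9 \left(-3\right) = -27$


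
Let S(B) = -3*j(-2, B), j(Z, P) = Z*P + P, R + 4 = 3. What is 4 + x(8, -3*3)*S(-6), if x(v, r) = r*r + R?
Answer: -1436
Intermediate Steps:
R = -1 (R = -4 + 3 = -1)
j(Z, P) = P + P*Z (j(Z, P) = P*Z + P = P + P*Z)
S(B) = 3*B (S(B) = -3*B*(1 - 2) = -3*B*(-1) = -(-3)*B = 3*B)
x(v, r) = -1 + r² (x(v, r) = r*r - 1 = r² - 1 = -1 + r²)
4 + x(8, -3*3)*S(-6) = 4 + (-1 + (-3*3)²)*(3*(-6)) = 4 + (-1 + (-9)²)*(-18) = 4 + (-1 + 81)*(-18) = 4 + 80*(-18) = 4 - 1440 = -1436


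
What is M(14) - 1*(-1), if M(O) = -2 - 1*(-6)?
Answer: 5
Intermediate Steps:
M(O) = 4 (M(O) = -2 + 6 = 4)
M(14) - 1*(-1) = 4 - 1*(-1) = 4 + 1 = 5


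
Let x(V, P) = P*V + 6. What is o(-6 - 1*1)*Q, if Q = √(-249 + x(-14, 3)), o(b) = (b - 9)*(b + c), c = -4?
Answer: 176*I*√285 ≈ 2971.2*I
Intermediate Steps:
x(V, P) = 6 + P*V
o(b) = (-9 + b)*(-4 + b) (o(b) = (b - 9)*(b - 4) = (-9 + b)*(-4 + b))
Q = I*√285 (Q = √(-249 + (6 + 3*(-14))) = √(-249 + (6 - 42)) = √(-249 - 36) = √(-285) = I*√285 ≈ 16.882*I)
o(-6 - 1*1)*Q = (36 + (-6 - 1*1)² - 13*(-6 - 1*1))*(I*√285) = (36 + (-6 - 1)² - 13*(-6 - 1))*(I*√285) = (36 + (-7)² - 13*(-7))*(I*√285) = (36 + 49 + 91)*(I*√285) = 176*(I*√285) = 176*I*√285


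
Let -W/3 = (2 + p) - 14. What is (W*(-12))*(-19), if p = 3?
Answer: 6156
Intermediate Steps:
W = 27 (W = -3*((2 + 3) - 14) = -3*(5 - 14) = -3*(-9) = 27)
(W*(-12))*(-19) = (27*(-12))*(-19) = -324*(-19) = 6156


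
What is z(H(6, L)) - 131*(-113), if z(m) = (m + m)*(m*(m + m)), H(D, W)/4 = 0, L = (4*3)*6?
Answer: 14803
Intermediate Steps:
L = 72 (L = 12*6 = 72)
H(D, W) = 0 (H(D, W) = 4*0 = 0)
z(m) = 4*m³ (z(m) = (2*m)*(m*(2*m)) = (2*m)*(2*m²) = 4*m³)
z(H(6, L)) - 131*(-113) = 4*0³ - 131*(-113) = 4*0 + 14803 = 0 + 14803 = 14803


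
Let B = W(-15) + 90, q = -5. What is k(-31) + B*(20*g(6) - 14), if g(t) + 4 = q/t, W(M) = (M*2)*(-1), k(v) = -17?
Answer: -13297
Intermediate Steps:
W(M) = -2*M (W(M) = (2*M)*(-1) = -2*M)
B = 120 (B = -2*(-15) + 90 = 30 + 90 = 120)
g(t) = -4 - 5/t
k(-31) + B*(20*g(6) - 14) = -17 + 120*(20*(-4 - 5/6) - 14) = -17 + 120*(20*(-4 - 5*⅙) - 14) = -17 + 120*(20*(-4 - ⅚) - 14) = -17 + 120*(20*(-29/6) - 14) = -17 + 120*(-290/3 - 14) = -17 + 120*(-332/3) = -17 - 13280 = -13297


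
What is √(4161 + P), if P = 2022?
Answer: 3*√687 ≈ 78.632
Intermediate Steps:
√(4161 + P) = √(4161 + 2022) = √6183 = 3*√687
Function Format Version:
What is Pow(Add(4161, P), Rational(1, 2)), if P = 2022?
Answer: Mul(3, Pow(687, Rational(1, 2))) ≈ 78.632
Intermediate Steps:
Pow(Add(4161, P), Rational(1, 2)) = Pow(Add(4161, 2022), Rational(1, 2)) = Pow(6183, Rational(1, 2)) = Mul(3, Pow(687, Rational(1, 2)))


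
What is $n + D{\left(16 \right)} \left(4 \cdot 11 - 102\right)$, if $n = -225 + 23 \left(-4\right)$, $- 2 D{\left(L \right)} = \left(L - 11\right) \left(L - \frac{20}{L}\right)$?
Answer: $\frac{7287}{4} \approx 1821.8$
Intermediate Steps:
$D{\left(L \right)} = - \frac{\left(-11 + L\right) \left(L - \frac{20}{L}\right)}{2}$ ($D{\left(L \right)} = - \frac{\left(L - 11\right) \left(L - \frac{20}{L}\right)}{2} = - \frac{\left(-11 + L\right) \left(L - \frac{20}{L}\right)}{2}$)
$n = -317$ ($n = -225 - 92 = -317$)
$n + D{\left(16 \right)} \left(4 \cdot 11 - 102\right) = -317 + \frac{-220 + 16 \left(20 - 16^{2} + 11 \cdot 16\right)}{2 \cdot 16} \left(4 \cdot 11 - 102\right) = -317 + \frac{1}{2} \cdot \frac{1}{16} \left(-220 + 16 \left(20 - 256 + 176\right)\right) \left(44 - 102\right) = -317 + \frac{1}{2} \cdot \frac{1}{16} \left(-220 + 16 \left(20 - 256 + 176\right)\right) \left(-58\right) = -317 + \frac{1}{2} \cdot \frac{1}{16} \left(-220 + 16 \left(-60\right)\right) \left(-58\right) = -317 + \frac{1}{2} \cdot \frac{1}{16} \left(-220 - 960\right) \left(-58\right) = -317 + \frac{1}{2} \cdot \frac{1}{16} \left(-1180\right) \left(-58\right) = -317 - - \frac{8555}{4} = -317 + \frac{8555}{4} = \frac{7287}{4}$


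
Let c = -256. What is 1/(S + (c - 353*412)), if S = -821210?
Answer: -1/966902 ≈ -1.0342e-6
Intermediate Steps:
1/(S + (c - 353*412)) = 1/(-821210 + (-256 - 353*412)) = 1/(-821210 + (-256 - 145436)) = 1/(-821210 - 145692) = 1/(-966902) = -1/966902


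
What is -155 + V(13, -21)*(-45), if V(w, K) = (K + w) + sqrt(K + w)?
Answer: 205 - 90*I*sqrt(2) ≈ 205.0 - 127.28*I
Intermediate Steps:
V(w, K) = K + w + sqrt(K + w)
-155 + V(13, -21)*(-45) = -155 + (-21 + 13 + sqrt(-21 + 13))*(-45) = -155 + (-21 + 13 + sqrt(-8))*(-45) = -155 + (-21 + 13 + 2*I*sqrt(2))*(-45) = -155 + (-8 + 2*I*sqrt(2))*(-45) = -155 + (360 - 90*I*sqrt(2)) = 205 - 90*I*sqrt(2)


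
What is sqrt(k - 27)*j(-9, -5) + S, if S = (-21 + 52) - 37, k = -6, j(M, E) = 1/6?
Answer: -6 + I*sqrt(33)/6 ≈ -6.0 + 0.95743*I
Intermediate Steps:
j(M, E) = 1/6
S = -6 (S = 31 - 37 = -6)
sqrt(k - 27)*j(-9, -5) + S = sqrt(-6 - 27)*(1/6) - 6 = sqrt(-33)*(1/6) - 6 = (I*sqrt(33))*(1/6) - 6 = I*sqrt(33)/6 - 6 = -6 + I*sqrt(33)/6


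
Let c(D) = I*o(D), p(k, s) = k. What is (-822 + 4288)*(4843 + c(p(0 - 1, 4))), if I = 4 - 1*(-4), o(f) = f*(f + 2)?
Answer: 16758110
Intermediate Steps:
o(f) = f*(2 + f)
I = 8 (I = 4 + 4 = 8)
c(D) = 8*D*(2 + D) (c(D) = 8*(D*(2 + D)) = 8*D*(2 + D))
(-822 + 4288)*(4843 + c(p(0 - 1, 4))) = (-822 + 4288)*(4843 + 8*(0 - 1)*(2 + (0 - 1))) = 3466*(4843 + 8*(-1)*(2 - 1)) = 3466*(4843 + 8*(-1)*1) = 3466*(4843 - 8) = 3466*4835 = 16758110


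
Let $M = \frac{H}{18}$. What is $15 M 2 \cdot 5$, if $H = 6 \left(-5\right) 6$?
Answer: $-1500$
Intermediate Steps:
$H = -180$ ($H = \left(-30\right) 6 = -180$)
$M = -10$ ($M = - \frac{180}{18} = \left(-180\right) \frac{1}{18} = -10$)
$15 M 2 \cdot 5 = 15 \left(-10\right) 2 \cdot 5 = \left(-150\right) 10 = -1500$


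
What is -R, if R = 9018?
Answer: -9018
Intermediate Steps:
-R = -1*9018 = -9018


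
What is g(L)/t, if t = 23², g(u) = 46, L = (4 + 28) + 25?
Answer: 2/23 ≈ 0.086957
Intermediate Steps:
L = 57 (L = 32 + 25 = 57)
t = 529
g(L)/t = 46/529 = 46*(1/529) = 2/23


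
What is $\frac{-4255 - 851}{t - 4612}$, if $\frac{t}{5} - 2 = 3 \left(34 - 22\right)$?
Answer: $\frac{851}{737} \approx 1.1547$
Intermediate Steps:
$t = 190$ ($t = 10 + 5 \cdot 3 \left(34 - 22\right) = 10 + 5 \cdot 3 \cdot 12 = 10 + 5 \cdot 36 = 10 + 180 = 190$)
$\frac{-4255 - 851}{t - 4612} = \frac{-4255 - 851}{190 - 4612} = - \frac{5106}{-4422} = \left(-5106\right) \left(- \frac{1}{4422}\right) = \frac{851}{737}$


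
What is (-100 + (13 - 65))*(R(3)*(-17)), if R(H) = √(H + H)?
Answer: 2584*√6 ≈ 6329.5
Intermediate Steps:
R(H) = √2*√H (R(H) = √(2*H) = √2*√H)
(-100 + (13 - 65))*(R(3)*(-17)) = (-100 + (13 - 65))*((√2*√3)*(-17)) = (-100 - 52)*(√6*(-17)) = -(-2584)*√6 = 2584*√6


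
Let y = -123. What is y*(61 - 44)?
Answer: -2091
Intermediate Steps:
y*(61 - 44) = -123*(61 - 44) = -123*17 = -2091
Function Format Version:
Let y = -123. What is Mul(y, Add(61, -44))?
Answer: -2091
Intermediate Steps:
Mul(y, Add(61, -44)) = Mul(-123, Add(61, -44)) = Mul(-123, 17) = -2091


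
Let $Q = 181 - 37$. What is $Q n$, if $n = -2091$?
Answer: $-301104$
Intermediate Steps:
$Q = 144$ ($Q = 181 - 37 = 144$)
$Q n = 144 \left(-2091\right) = -301104$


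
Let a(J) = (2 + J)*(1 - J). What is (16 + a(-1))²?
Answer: 324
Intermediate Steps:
a(J) = (1 - J)*(2 + J)
(16 + a(-1))² = (16 + (2 - 1*(-1) - 1*(-1)²))² = (16 + (2 + 1 - 1*1))² = (16 + (2 + 1 - 1))² = (16 + 2)² = 18² = 324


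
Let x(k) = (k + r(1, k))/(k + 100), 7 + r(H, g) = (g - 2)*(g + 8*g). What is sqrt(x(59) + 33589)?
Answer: sqrt(853984230)/159 ≈ 183.79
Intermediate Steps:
r(H, g) = -7 + 9*g*(-2 + g) (r(H, g) = -7 + (g - 2)*(g + 8*g) = -7 + (-2 + g)*(9*g) = -7 + 9*g*(-2 + g))
x(k) = (-7 - 17*k + 9*k**2)/(100 + k) (x(k) = (k + (-7 - 18*k + 9*k**2))/(k + 100) = (-7 - 17*k + 9*k**2)/(100 + k))
sqrt(x(59) + 33589) = sqrt((-7 - 17*59 + 9*59**2)/(100 + 59) + 33589) = sqrt((-7 - 1003 + 9*3481)/159 + 33589) = sqrt((-7 - 1003 + 31329)/159 + 33589) = sqrt((1/159)*30319 + 33589) = sqrt(30319/159 + 33589) = sqrt(5370970/159) = sqrt(853984230)/159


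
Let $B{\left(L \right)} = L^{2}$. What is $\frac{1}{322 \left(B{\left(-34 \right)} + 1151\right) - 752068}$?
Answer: $- \frac{1}{9214} \approx -0.00010853$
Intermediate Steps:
$\frac{1}{322 \left(B{\left(-34 \right)} + 1151\right) - 752068} = \frac{1}{322 \left(\left(-34\right)^{2} + 1151\right) - 752068} = \frac{1}{322 \left(1156 + 1151\right) - 752068} = \frac{1}{322 \cdot 2307 - 752068} = \frac{1}{742854 - 752068} = \frac{1}{-9214} = - \frac{1}{9214}$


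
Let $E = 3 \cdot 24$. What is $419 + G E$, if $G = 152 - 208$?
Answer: $-3613$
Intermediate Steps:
$E = 72$
$G = -56$ ($G = 152 - 208 = -56$)
$419 + G E = 419 - 4032 = -3613$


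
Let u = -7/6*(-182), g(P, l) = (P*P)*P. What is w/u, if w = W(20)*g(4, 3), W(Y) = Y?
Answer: 3840/637 ≈ 6.0283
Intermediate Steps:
g(P, l) = P³ (g(P, l) = P²*P = P³)
u = 637/3 (u = -7*⅙*(-182) = -7/6*(-182) = 637/3 ≈ 212.33)
w = 1280 (w = 20*4³ = 20*64 = 1280)
w/u = 1280/(637/3) = 1280*(3/637) = 3840/637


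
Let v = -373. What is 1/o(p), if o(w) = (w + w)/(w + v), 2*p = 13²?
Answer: -577/338 ≈ -1.7071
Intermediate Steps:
p = 169/2 (p = (½)*13² = (½)*169 = 169/2 ≈ 84.500)
o(w) = 2*w/(-373 + w) (o(w) = (w + w)/(w - 373) = (2*w)/(-373 + w) = 2*w/(-373 + w))
1/o(p) = 1/(2*(169/2)/(-373 + 169/2)) = 1/(2*(169/2)/(-577/2)) = 1/(2*(169/2)*(-2/577)) = 1/(-338/577) = -577/338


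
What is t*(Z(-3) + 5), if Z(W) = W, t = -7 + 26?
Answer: 38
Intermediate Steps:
t = 19
t*(Z(-3) + 5) = 19*(-3 + 5) = 19*2 = 38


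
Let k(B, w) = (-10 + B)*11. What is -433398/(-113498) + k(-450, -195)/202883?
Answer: 271288157/71511847 ≈ 3.7936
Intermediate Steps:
k(B, w) = -110 + 11*B
-433398/(-113498) + k(-450, -195)/202883 = -433398/(-113498) + (-110 + 11*(-450))/202883 = -433398*(-1/113498) + (-110 - 4950)*(1/202883) = 30957/8107 - 5060*1/202883 = 30957/8107 - 220/8821 = 271288157/71511847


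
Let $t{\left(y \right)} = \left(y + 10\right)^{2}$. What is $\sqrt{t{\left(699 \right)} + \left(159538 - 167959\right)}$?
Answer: $2 \sqrt{123565} \approx 703.04$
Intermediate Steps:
$t{\left(y \right)} = \left(10 + y\right)^{2}$
$\sqrt{t{\left(699 \right)} + \left(159538 - 167959\right)} = \sqrt{\left(10 + 699\right)^{2} + \left(159538 - 167959\right)} = \sqrt{709^{2} - 8421} = \sqrt{502681 - 8421} = \sqrt{494260} = 2 \sqrt{123565}$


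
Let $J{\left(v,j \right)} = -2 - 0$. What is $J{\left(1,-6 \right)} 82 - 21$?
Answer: $-185$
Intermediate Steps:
$J{\left(v,j \right)} = -2$ ($J{\left(v,j \right)} = -2 + 0 = -2$)
$J{\left(1,-6 \right)} 82 - 21 = \left(-2\right) 82 - 21 = -164 - 21 = -185$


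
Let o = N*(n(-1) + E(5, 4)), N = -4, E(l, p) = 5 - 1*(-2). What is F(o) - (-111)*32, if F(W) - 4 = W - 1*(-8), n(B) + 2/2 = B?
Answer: 3544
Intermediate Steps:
E(l, p) = 7 (E(l, p) = 5 + 2 = 7)
n(B) = -1 + B
o = -20 (o = -4*((-1 - 1) + 7) = -4*(-2 + 7) = -4*5 = -20)
F(W) = 12 + W (F(W) = 4 + (W - 1*(-8)) = 4 + (W + 8) = 4 + (8 + W) = 12 + W)
F(o) - (-111)*32 = (12 - 20) - (-111)*32 = -8 - 1*(-3552) = -8 + 3552 = 3544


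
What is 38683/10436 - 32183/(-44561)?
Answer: 2059614951/465038596 ≈ 4.4289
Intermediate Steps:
38683/10436 - 32183/(-44561) = 38683*(1/10436) - 32183*(-1/44561) = 38683/10436 + 32183/44561 = 2059614951/465038596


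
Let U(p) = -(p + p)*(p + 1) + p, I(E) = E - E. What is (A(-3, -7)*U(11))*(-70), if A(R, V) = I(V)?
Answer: 0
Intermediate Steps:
I(E) = 0
A(R, V) = 0
U(p) = p - 2*p*(1 + p) (U(p) = -2*p*(1 + p) + p = p - 2*p*(1 + p))
(A(-3, -7)*U(11))*(-70) = (0*(-1*11*(1 + 2*11)))*(-70) = (0*(-1*11*(1 + 22)))*(-70) = (0*(-1*11*23))*(-70) = (0*(-253))*(-70) = 0*(-70) = 0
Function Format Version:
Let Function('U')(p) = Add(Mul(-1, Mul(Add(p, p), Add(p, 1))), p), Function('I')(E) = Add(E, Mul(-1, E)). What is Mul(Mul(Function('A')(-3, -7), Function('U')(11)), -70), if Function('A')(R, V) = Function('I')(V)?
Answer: 0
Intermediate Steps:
Function('I')(E) = 0
Function('A')(R, V) = 0
Function('U')(p) = Add(p, Mul(-2, p, Add(1, p))) (Function('U')(p) = Add(Mul(-1, Mul(Mul(2, p), Add(1, p))), p) = Add(Mul(-1, Mul(2, p, Add(1, p))), p) = Add(Mul(-2, p, Add(1, p)), p) = Add(p, Mul(-2, p, Add(1, p))))
Mul(Mul(Function('A')(-3, -7), Function('U')(11)), -70) = Mul(Mul(0, Mul(-1, 11, Add(1, Mul(2, 11)))), -70) = Mul(Mul(0, Mul(-1, 11, Add(1, 22))), -70) = Mul(Mul(0, Mul(-1, 11, 23)), -70) = Mul(Mul(0, -253), -70) = Mul(0, -70) = 0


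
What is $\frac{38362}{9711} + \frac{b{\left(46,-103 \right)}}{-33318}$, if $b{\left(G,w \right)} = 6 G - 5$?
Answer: $\frac{141723715}{35950122} \approx 3.9422$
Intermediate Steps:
$b{\left(G,w \right)} = -5 + 6 G$
$\frac{38362}{9711} + \frac{b{\left(46,-103 \right)}}{-33318} = \frac{38362}{9711} + \frac{-5 + 6 \cdot 46}{-33318} = 38362 \cdot \frac{1}{9711} + \left(-5 + 276\right) \left(- \frac{1}{33318}\right) = \frac{38362}{9711} + 271 \left(- \frac{1}{33318}\right) = \frac{38362}{9711} - \frac{271}{33318} = \frac{141723715}{35950122}$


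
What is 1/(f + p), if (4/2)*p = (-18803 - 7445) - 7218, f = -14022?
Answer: -1/30755 ≈ -3.2515e-5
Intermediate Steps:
p = -16733 (p = ((-18803 - 7445) - 7218)/2 = (-26248 - 7218)/2 = (½)*(-33466) = -16733)
1/(f + p) = 1/(-14022 - 16733) = 1/(-30755) = -1/30755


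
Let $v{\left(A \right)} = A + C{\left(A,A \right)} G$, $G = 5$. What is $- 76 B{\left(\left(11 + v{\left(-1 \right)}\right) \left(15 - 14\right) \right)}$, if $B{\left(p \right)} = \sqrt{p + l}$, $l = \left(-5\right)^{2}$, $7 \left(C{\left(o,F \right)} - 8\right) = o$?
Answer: $- \frac{152 \sqrt{910}}{7} \approx -655.04$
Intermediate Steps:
$C{\left(o,F \right)} = 8 + \frac{o}{7}$
$l = 25$
$v{\left(A \right)} = 40 + \frac{12 A}{7}$ ($v{\left(A \right)} = A + \left(8 + \frac{A}{7}\right) 5 = A + \left(40 + \frac{5 A}{7}\right) = 40 + \frac{12 A}{7}$)
$B{\left(p \right)} = \sqrt{25 + p}$ ($B{\left(p \right)} = \sqrt{p + 25} = \sqrt{25 + p}$)
$- 76 B{\left(\left(11 + v{\left(-1 \right)}\right) \left(15 - 14\right) \right)} = - 76 \sqrt{25 + \left(11 + \left(40 + \frac{12}{7} \left(-1\right)\right)\right) \left(15 - 14\right)} = - 76 \sqrt{25 + \left(11 + \left(40 - \frac{12}{7}\right)\right) 1} = - 76 \sqrt{25 + \left(11 + \frac{268}{7}\right) 1} = - 76 \sqrt{25 + \frac{345}{7} \cdot 1} = - 76 \sqrt{25 + \frac{345}{7}} = - 76 \sqrt{\frac{520}{7}} = - 76 \frac{2 \sqrt{910}}{7} = - \frac{152 \sqrt{910}}{7}$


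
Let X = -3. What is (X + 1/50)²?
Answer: 22201/2500 ≈ 8.8804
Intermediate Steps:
(X + 1/50)² = (-3 + 1/50)² = (-149/50)² = 22201/2500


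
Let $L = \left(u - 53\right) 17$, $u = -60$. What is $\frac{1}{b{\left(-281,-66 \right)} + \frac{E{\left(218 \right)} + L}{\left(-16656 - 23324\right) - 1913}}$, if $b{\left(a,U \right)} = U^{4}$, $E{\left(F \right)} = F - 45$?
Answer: $\frac{41893}{794908616996} \approx 5.2702 \cdot 10^{-8}$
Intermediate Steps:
$E{\left(F \right)} = -45 + F$
$L = -1921$ ($L = \left(-60 - 53\right) 17 = \left(-113\right) 17 = -1921$)
$\frac{1}{b{\left(-281,-66 \right)} + \frac{E{\left(218 \right)} + L}{\left(-16656 - 23324\right) - 1913}} = \frac{1}{\left(-66\right)^{4} + \frac{\left(-45 + 218\right) - 1921}{\left(-16656 - 23324\right) - 1913}} = \frac{1}{18974736 + \frac{173 - 1921}{\left(-16656 - 23324\right) - 1913}} = \frac{1}{18974736 - \frac{1748}{-39980 - 1913}} = \frac{1}{18974736 - \frac{1748}{-41893}} = \frac{1}{18974736 - - \frac{1748}{41893}} = \frac{1}{18974736 + \frac{1748}{41893}} = \frac{1}{\frac{794908616996}{41893}} = \frac{41893}{794908616996}$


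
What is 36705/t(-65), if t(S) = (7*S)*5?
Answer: -7341/455 ≈ -16.134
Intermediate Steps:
t(S) = 35*S
36705/t(-65) = 36705/((35*(-65))) = 36705/(-2275) = 36705*(-1/2275) = -7341/455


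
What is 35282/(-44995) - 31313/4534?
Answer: -1568897023/204007330 ≈ -7.6904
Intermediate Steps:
35282/(-44995) - 31313/4534 = 35282*(-1/44995) - 31313*1/4534 = -35282/44995 - 31313/4534 = -1568897023/204007330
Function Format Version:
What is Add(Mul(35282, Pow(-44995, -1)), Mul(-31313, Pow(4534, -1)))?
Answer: Rational(-1568897023, 204007330) ≈ -7.6904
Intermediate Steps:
Add(Mul(35282, Pow(-44995, -1)), Mul(-31313, Pow(4534, -1))) = Add(Mul(35282, Rational(-1, 44995)), Mul(-31313, Rational(1, 4534))) = Add(Rational(-35282, 44995), Rational(-31313, 4534)) = Rational(-1568897023, 204007330)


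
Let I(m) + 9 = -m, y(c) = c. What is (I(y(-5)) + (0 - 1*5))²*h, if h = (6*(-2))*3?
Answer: -2916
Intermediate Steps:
I(m) = -9 - m
h = -36 (h = -12*3 = -36)
(I(y(-5)) + (0 - 1*5))²*h = ((-9 - 1*(-5)) + (0 - 1*5))²*(-36) = ((-9 + 5) + (0 - 5))²*(-36) = (-4 - 5)²*(-36) = (-9)²*(-36) = 81*(-36) = -2916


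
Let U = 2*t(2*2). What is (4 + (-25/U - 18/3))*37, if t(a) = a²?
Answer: -3293/32 ≈ -102.91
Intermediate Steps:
U = 32 (U = 2*(2*2)² = 2*4² = 2*16 = 32)
(4 + (-25/U - 18/3))*37 = (4 + (-25/32 - 18/3))*37 = (4 + (-25*1/32 - 18*⅓))*37 = (4 + (-25/32 - 6))*37 = (4 - 217/32)*37 = -89/32*37 = -3293/32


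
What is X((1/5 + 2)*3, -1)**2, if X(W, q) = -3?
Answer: 9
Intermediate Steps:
X((1/5 + 2)*3, -1)**2 = (-3)**2 = 9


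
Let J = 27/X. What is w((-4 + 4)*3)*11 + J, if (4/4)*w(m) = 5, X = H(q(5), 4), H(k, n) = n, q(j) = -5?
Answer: 247/4 ≈ 61.750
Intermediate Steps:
X = 4
J = 27/4 ≈ 6.7500
w(m) = 5
w((-4 + 4)*3)*11 + J = 5*11 + 27/4 = 55 + 27/4 = 247/4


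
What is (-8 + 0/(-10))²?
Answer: 64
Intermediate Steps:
(-8 + 0/(-10))² = (-8 + 0*(-⅒))² = (-8 + 0)² = (-8)² = 64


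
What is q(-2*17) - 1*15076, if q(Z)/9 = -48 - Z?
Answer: -15202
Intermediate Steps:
q(Z) = -432 - 9*Z (q(Z) = 9*(-48 - Z) = -432 - 9*Z)
q(-2*17) - 1*15076 = (-432 - (-18)*17) - 1*15076 = (-432 - 9*(-34)) - 15076 = (-432 + 306) - 15076 = -126 - 15076 = -15202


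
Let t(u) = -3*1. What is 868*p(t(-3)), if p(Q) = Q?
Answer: -2604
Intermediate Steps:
t(u) = -3
868*p(t(-3)) = 868*(-3) = -2604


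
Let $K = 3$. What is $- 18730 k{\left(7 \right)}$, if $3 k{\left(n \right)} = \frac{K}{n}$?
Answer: $- \frac{18730}{7} \approx -2675.7$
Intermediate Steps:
$k{\left(n \right)} = \frac{1}{n}$ ($k{\left(n \right)} = \frac{3 \frac{1}{n}}{3} = \frac{1}{n}$)
$- 18730 k{\left(7 \right)} = - \frac{18730}{7}$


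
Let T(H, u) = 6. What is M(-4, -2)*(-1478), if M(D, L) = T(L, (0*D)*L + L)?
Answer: -8868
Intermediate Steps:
M(D, L) = 6
M(-4, -2)*(-1478) = 6*(-1478) = -8868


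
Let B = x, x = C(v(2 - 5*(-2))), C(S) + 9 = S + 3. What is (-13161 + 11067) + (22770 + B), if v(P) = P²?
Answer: 20814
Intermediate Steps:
C(S) = -6 + S (C(S) = -9 + (S + 3) = -9 + (3 + S) = -6 + S)
x = 138 (x = -6 + (2 - 5*(-2))² = -6 + (2 + 10)² = -6 + 12² = -6 + 144 = 138)
B = 138
(-13161 + 11067) + (22770 + B) = (-13161 + 11067) + (22770 + 138) = -2094 + 22908 = 20814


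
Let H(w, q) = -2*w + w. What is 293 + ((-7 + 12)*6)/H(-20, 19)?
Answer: 589/2 ≈ 294.50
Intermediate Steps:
H(w, q) = -w
293 + ((-7 + 12)*6)/H(-20, 19) = 293 + ((-7 + 12)*6)/((-1*(-20))) = 293 + (5*6)/20 = 293 + 30*(1/20) = 293 + 3/2 = 589/2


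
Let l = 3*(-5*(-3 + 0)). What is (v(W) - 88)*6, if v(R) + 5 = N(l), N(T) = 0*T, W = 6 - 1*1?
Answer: -558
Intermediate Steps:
W = 5 (W = 6 - 1 = 5)
l = 45 (l = 3*(-5*(-3)) = 3*15 = 45)
N(T) = 0
v(R) = -5 (v(R) = -5 + 0 = -5)
(v(W) - 88)*6 = (-5 - 88)*6 = -93*6 = -558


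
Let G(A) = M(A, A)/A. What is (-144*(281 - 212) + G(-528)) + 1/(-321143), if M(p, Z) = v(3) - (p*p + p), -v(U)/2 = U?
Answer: -265903513801/28260584 ≈ -9409.0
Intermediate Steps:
v(U) = -2*U
M(p, Z) = -6 - p - p**2 (M(p, Z) = -2*3 - (p*p + p) = -6 - (p**2 + p) = -6 - (p + p**2) = -6 + (-p - p**2) = -6 - p - p**2)
G(A) = (-6 - A - A**2)/A
(-144*(281 - 212) + G(-528)) + 1/(-321143) = (-144*(281 - 212) + (-1 - 1*(-528) - 6/(-528))) + 1/(-321143) = (-144*69 + (-1 + 528 - 6*(-1/528))) - 1/321143 = (-9936 + (-1 + 528 + 1/88)) - 1/321143 = (-9936 + 46377/88) - 1/321143 = -827991/88 - 1/321143 = -265903513801/28260584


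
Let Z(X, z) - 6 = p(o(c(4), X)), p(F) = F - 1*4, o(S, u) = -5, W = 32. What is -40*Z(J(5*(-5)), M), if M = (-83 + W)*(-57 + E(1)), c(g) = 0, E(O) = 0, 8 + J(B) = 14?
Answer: 120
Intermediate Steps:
J(B) = 6 (J(B) = -8 + 14 = 6)
M = 2907 (M = (-83 + 32)*(-57 + 0) = -51*(-57) = 2907)
p(F) = -4 + F (p(F) = F - 4 = -4 + F)
Z(X, z) = -3 (Z(X, z) = 6 + (-4 - 5) = 6 - 9 = -3)
-40*Z(J(5*(-5)), M) = -40*(-3) = 120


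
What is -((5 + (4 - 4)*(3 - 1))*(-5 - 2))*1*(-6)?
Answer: -210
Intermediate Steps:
-((5 + (4 - 4)*(3 - 1))*(-5 - 2))*1*(-6) = -((5 + 0*2)*(-7))*1*(-6) = -((5 + 0)*(-7))*1*(-6) = -(5*(-7))*1*(-6) = -(-35*1)*(-6) = -(-35)*(-6) = -1*210 = -210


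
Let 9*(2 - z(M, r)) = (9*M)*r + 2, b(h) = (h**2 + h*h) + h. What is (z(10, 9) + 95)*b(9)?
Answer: 1159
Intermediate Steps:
b(h) = h + 2*h**2 (b(h) = (h**2 + h**2) + h = 2*h**2 + h = h + 2*h**2)
z(M, r) = 16/9 - M*r (z(M, r) = 2 - ((9*M)*r + 2)/9 = 2 - (9*M*r + 2)/9 = 2 - (2 + 9*M*r)/9 = 2 + (-2/9 - M*r) = 16/9 - M*r)
(z(10, 9) + 95)*b(9) = ((16/9 - 1*10*9) + 95)*(9*(1 + 2*9)) = ((16/9 - 90) + 95)*(9*(1 + 18)) = (-794/9 + 95)*(9*19) = (61/9)*171 = 1159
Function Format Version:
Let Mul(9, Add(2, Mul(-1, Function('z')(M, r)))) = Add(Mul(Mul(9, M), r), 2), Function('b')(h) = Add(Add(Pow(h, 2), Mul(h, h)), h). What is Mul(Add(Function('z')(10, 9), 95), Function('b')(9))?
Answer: 1159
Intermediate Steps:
Function('b')(h) = Add(h, Mul(2, Pow(h, 2))) (Function('b')(h) = Add(Add(Pow(h, 2), Pow(h, 2)), h) = Add(Mul(2, Pow(h, 2)), h) = Add(h, Mul(2, Pow(h, 2))))
Function('z')(M, r) = Add(Rational(16, 9), Mul(-1, M, r)) (Function('z')(M, r) = Add(2, Mul(Rational(-1, 9), Add(Mul(Mul(9, M), r), 2))) = Add(2, Mul(Rational(-1, 9), Add(Mul(9, M, r), 2))) = Add(2, Mul(Rational(-1, 9), Add(2, Mul(9, M, r)))) = Add(2, Add(Rational(-2, 9), Mul(-1, M, r))) = Add(Rational(16, 9), Mul(-1, M, r)))
Mul(Add(Function('z')(10, 9), 95), Function('b')(9)) = Mul(Add(Add(Rational(16, 9), Mul(-1, 10, 9)), 95), Mul(9, Add(1, Mul(2, 9)))) = Mul(Add(Add(Rational(16, 9), -90), 95), Mul(9, Add(1, 18))) = Mul(Add(Rational(-794, 9), 95), Mul(9, 19)) = Mul(Rational(61, 9), 171) = 1159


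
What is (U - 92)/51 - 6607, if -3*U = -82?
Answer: -1011065/153 ≈ -6608.3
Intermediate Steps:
U = 82/3 (U = -1/3*(-82) = 82/3 ≈ 27.333)
(U - 92)/51 - 6607 = (82/3 - 92)/51 - 6607 = (1/51)*(-194/3) - 6607 = -194/153 - 6607 = -1011065/153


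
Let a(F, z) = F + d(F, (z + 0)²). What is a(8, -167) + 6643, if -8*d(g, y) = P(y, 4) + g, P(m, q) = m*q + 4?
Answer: -7295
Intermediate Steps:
P(m, q) = 4 + m*q
d(g, y) = -½ - y/2 - g/8 (d(g, y) = -((4 + y*4) + g)/8 = -((4 + 4*y) + g)/8 = -(4 + g + 4*y)/8 = -½ - y/2 - g/8)
a(F, z) = -½ - z²/2 + 7*F/8 (a(F, z) = F + (-½ - (z + 0)²/2 - F/8) = F + (-½ - z²/2 - F/8) = -½ - z²/2 + 7*F/8)
a(8, -167) + 6643 = (-½ - ½*(-167)² + (7/8)*8) + 6643 = (-½ - ½*27889 + 7) + 6643 = (-½ - 27889/2 + 7) + 6643 = -13938 + 6643 = -7295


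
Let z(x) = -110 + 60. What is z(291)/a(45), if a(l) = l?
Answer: -10/9 ≈ -1.1111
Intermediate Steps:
z(x) = -50
z(291)/a(45) = -50/45 = -50*1/45 = -10/9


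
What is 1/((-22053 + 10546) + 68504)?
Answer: 1/56997 ≈ 1.7545e-5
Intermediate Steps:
1/((-22053 + 10546) + 68504) = 1/(-11507 + 68504) = 1/56997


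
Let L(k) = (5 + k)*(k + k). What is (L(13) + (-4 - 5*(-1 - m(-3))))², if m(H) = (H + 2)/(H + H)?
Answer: 7946761/36 ≈ 2.2074e+5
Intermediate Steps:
m(H) = (2 + H)/(2*H) (m(H) = (2 + H)/((2*H)) = (2 + H)*(1/(2*H)) = (2 + H)/(2*H))
L(k) = 2*k*(5 + k) (L(k) = (5 + k)*(2*k) = 2*k*(5 + k))
(L(13) + (-4 - 5*(-1 - m(-3))))² = (2*13*(5 + 13) + (-4 - 5*(-1 - (2 - 3)/(2*(-3)))))² = (2*13*18 + (-4 - 5*(-1 - (-1)*(-1)/(2*3))))² = (468 + (-4 - 5*(-1 - 1*⅙)))² = (468 + (-4 - 5*(-1 - ⅙)))² = (468 + (-4 - 5*(-7/6)))² = (468 + (-4 + 35/6))² = (468 + 11/6)² = (2819/6)² = 7946761/36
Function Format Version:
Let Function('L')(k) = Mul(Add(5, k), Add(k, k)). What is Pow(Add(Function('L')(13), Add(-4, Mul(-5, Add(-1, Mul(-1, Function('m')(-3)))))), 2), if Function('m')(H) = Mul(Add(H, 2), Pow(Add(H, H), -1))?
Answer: Rational(7946761, 36) ≈ 2.2074e+5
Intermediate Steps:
Function('m')(H) = Mul(Rational(1, 2), Pow(H, -1), Add(2, H)) (Function('m')(H) = Mul(Add(2, H), Pow(Mul(2, H), -1)) = Mul(Add(2, H), Mul(Rational(1, 2), Pow(H, -1))) = Mul(Rational(1, 2), Pow(H, -1), Add(2, H)))
Function('L')(k) = Mul(2, k, Add(5, k)) (Function('L')(k) = Mul(Add(5, k), Mul(2, k)) = Mul(2, k, Add(5, k)))
Pow(Add(Function('L')(13), Add(-4, Mul(-5, Add(-1, Mul(-1, Function('m')(-3)))))), 2) = Pow(Add(Mul(2, 13, Add(5, 13)), Add(-4, Mul(-5, Add(-1, Mul(-1, Mul(Rational(1, 2), Pow(-3, -1), Add(2, -3))))))), 2) = Pow(Add(Mul(2, 13, 18), Add(-4, Mul(-5, Add(-1, Mul(-1, Mul(Rational(1, 2), Rational(-1, 3), -1)))))), 2) = Pow(Add(468, Add(-4, Mul(-5, Add(-1, Mul(-1, Rational(1, 6)))))), 2) = Pow(Add(468, Add(-4, Mul(-5, Add(-1, Rational(-1, 6))))), 2) = Pow(Add(468, Add(-4, Mul(-5, Rational(-7, 6)))), 2) = Pow(Add(468, Add(-4, Rational(35, 6))), 2) = Pow(Add(468, Rational(11, 6)), 2) = Pow(Rational(2819, 6), 2) = Rational(7946761, 36)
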